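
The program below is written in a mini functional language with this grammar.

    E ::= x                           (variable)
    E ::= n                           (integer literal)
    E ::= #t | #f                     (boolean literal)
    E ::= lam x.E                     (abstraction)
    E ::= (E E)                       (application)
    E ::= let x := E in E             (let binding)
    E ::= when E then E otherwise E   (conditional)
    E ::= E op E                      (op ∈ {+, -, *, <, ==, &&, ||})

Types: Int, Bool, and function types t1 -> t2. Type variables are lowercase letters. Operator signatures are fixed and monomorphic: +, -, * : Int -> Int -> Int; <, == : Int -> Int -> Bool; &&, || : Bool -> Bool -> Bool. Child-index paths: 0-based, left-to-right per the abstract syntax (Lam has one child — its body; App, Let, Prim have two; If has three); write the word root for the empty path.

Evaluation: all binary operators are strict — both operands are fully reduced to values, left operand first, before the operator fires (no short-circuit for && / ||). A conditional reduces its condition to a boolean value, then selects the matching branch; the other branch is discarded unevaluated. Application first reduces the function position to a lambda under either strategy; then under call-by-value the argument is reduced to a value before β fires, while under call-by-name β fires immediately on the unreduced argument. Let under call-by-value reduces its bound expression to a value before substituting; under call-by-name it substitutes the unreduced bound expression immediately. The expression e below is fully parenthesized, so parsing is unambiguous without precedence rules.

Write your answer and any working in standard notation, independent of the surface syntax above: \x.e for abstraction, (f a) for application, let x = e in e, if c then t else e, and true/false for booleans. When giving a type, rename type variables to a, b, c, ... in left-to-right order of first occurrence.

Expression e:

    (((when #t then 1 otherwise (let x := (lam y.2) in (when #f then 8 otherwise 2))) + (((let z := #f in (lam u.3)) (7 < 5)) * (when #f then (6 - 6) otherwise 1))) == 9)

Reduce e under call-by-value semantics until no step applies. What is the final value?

Working:
step 0: (((if true then 1 else (let x = (\y.2) in (if false then 8 else 2))) + (((let z = false in (\u.3)) (7 < 5)) * (if false then (6 - 6) else 1))) == 9)
step 1: [if@0.0] ((1 + (((let z = false in (\u.3)) (7 < 5)) * (if false then (6 - 6) else 1))) == 9)
step 2: [let@0.1.0.0] ((1 + (((\u.3) (7 < 5)) * (if false then (6 - 6) else 1))) == 9)
step 3: [delta@0.1.0.1] ((1 + (((\u.3) false) * (if false then (6 - 6) else 1))) == 9)
step 4: [beta@0.1.0] ((1 + (3 * (if false then (6 - 6) else 1))) == 9)
step 5: [if@0.1.1] ((1 + (3 * 1)) == 9)
step 6: [delta@0.1] ((1 + 3) == 9)
step 7: [delta@0] (4 == 9)
step 8: [delta@root] false

Answer: false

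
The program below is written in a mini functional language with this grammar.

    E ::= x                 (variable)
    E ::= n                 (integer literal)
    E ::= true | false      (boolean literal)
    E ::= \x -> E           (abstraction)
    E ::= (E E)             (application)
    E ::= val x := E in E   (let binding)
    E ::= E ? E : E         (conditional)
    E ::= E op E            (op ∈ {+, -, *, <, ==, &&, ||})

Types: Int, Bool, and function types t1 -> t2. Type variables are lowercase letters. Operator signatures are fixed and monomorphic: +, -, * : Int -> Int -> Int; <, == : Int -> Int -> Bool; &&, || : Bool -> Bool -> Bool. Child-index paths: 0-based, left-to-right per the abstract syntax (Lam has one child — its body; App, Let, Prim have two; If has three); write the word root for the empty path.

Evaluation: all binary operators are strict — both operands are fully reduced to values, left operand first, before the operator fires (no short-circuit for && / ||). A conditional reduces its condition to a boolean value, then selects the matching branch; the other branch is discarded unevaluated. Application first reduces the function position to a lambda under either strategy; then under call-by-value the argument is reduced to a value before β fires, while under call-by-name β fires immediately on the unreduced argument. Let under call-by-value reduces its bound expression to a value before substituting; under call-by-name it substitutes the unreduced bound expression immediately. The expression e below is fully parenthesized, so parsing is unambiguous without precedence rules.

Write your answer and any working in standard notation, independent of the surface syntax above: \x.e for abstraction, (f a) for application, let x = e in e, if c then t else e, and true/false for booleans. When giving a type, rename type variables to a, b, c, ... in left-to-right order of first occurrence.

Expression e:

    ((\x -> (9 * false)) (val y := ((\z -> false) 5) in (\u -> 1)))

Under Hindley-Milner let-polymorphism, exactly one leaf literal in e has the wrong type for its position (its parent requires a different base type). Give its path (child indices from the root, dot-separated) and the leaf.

Answer: 0.0.1 : false

Trace:
  unify Int ~ Int
  unify Bool ~ Int
  FAIL: mismatch Bool ~ Int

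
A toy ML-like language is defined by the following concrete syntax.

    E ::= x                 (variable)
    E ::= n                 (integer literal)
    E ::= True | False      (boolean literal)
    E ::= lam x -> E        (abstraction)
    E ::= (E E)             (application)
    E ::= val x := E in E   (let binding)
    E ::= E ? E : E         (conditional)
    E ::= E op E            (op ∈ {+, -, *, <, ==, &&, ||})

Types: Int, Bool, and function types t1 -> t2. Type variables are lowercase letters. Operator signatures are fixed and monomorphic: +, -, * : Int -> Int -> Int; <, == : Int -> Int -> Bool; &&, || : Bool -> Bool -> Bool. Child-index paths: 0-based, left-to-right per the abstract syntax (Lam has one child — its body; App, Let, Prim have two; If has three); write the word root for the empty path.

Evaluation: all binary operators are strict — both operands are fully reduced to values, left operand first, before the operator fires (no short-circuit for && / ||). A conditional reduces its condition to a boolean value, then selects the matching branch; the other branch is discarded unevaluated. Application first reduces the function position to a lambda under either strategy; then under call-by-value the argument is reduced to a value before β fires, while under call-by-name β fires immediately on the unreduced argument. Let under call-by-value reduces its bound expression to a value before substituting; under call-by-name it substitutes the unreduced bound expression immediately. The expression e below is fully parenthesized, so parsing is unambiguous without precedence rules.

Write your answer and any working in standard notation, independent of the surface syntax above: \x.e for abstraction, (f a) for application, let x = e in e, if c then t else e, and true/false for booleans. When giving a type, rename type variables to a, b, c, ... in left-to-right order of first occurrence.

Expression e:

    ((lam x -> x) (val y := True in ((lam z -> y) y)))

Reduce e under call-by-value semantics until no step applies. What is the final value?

Answer: true

Trace:
step 0: ((\x.x) (let y = true in ((\z.y) y)))
step 1: [let@1] ((\x.x) ((\z.true) true))
step 2: [beta@1] ((\x.x) true)
step 3: [beta@root] true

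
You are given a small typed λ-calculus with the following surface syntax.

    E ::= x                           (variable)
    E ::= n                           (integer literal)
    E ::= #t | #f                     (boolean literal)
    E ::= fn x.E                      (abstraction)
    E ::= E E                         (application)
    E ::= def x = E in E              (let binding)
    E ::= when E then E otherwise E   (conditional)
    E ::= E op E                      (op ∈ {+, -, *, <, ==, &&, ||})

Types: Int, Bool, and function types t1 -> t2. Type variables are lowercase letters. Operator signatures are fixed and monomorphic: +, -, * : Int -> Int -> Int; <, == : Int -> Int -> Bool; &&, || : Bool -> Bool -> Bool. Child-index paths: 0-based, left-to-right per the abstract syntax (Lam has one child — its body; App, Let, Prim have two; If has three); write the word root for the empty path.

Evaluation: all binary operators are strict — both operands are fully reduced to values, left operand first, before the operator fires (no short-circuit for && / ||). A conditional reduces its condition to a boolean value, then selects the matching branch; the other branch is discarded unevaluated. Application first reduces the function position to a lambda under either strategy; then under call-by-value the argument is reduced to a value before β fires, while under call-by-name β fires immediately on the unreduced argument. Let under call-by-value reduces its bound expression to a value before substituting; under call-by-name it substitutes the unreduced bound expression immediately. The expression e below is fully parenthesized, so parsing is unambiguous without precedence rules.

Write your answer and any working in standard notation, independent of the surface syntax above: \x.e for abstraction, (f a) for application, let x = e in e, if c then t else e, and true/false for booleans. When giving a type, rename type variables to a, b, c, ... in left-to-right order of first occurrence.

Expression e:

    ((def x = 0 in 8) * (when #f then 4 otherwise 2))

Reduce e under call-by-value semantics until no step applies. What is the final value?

Working:
step 0: ((let x = 0 in 8) * (if false then 4 else 2))
step 1: [let@0] (8 * (if false then 4 else 2))
step 2: [if@1] (8 * 2)
step 3: [delta@root] 16

Answer: 16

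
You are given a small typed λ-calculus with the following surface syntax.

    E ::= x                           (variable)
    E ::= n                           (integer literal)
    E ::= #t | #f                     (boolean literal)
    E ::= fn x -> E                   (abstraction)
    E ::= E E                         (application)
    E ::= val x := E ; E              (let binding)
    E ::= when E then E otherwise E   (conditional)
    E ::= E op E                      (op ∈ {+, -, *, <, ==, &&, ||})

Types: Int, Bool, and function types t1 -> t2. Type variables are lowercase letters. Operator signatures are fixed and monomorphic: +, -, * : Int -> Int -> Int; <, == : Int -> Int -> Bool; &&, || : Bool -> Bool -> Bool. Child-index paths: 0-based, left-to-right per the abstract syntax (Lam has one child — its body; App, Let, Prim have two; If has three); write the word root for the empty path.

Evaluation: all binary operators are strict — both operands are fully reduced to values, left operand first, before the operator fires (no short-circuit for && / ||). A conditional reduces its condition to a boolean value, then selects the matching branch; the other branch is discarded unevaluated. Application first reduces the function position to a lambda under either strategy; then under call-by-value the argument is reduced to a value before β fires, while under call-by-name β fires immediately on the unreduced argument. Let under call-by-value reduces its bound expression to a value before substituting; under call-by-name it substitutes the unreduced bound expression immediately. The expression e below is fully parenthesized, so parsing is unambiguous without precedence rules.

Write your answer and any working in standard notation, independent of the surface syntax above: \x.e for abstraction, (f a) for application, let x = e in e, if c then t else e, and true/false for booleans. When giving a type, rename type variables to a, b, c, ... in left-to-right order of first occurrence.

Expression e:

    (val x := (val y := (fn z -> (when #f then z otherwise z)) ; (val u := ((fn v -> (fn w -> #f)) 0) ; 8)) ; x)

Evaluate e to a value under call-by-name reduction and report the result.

Working:
step 0: (let x = (let y = (\z.(if false then z else z)) in (let u = ((\v.(\w.false)) 0) in 8)) in x)
step 1: [let@root] (let y = (\z.(if false then z else z)) in (let u = ((\v.(\w.false)) 0) in 8))
step 2: [let@root] (let u = ((\v.(\w.false)) 0) in 8)
step 3: [let@root] 8

Answer: 8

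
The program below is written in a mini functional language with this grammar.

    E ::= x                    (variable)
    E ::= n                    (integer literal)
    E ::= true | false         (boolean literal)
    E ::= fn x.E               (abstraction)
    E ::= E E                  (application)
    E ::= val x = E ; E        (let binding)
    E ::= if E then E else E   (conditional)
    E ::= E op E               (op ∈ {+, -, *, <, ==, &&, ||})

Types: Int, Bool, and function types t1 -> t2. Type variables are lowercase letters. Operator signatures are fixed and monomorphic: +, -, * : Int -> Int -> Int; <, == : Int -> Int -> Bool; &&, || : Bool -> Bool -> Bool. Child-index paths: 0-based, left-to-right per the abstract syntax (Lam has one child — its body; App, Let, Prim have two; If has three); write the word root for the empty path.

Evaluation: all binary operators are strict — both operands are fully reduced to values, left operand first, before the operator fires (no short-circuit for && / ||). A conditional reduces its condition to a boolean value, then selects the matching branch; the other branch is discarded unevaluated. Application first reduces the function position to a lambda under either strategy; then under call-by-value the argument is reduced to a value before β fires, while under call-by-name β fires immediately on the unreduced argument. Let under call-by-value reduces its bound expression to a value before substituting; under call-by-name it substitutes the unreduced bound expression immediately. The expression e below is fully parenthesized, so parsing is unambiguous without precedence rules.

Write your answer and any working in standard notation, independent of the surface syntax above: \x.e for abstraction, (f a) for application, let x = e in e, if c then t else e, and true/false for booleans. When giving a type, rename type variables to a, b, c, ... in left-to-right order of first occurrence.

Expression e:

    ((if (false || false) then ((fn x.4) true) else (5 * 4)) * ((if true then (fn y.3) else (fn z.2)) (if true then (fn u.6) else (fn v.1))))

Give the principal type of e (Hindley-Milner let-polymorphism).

Answer: Int

Trace:
  unify Bool ~ Bool
  unify Bool ~ Bool
  unify Bool ~ Bool
\x._ : a -> Int
  unify a -> Int ~ Bool -> b
  unify a ~ Bool
  unify Int ~ b
_ _ : Int
  unify Int ~ Int
  unify Int ~ Int
  unify Int ~ Int
  unify Int ~ Int
  unify Bool ~ Bool
\y._ : c -> Int
\z._ : d -> Int
  unify c -> Int ~ d -> Int
  unify c ~ d
  unify Int ~ Int
  unify Bool ~ Bool
\u._ : e -> Int
\v._ : f -> Int
  unify e -> Int ~ f -> Int
  unify e ~ f
  unify Int ~ Int
  unify d -> Int ~ (f -> Int) -> g
  unify d ~ f -> Int
  unify Int ~ g
_ _ : Int
  unify Int ~ Int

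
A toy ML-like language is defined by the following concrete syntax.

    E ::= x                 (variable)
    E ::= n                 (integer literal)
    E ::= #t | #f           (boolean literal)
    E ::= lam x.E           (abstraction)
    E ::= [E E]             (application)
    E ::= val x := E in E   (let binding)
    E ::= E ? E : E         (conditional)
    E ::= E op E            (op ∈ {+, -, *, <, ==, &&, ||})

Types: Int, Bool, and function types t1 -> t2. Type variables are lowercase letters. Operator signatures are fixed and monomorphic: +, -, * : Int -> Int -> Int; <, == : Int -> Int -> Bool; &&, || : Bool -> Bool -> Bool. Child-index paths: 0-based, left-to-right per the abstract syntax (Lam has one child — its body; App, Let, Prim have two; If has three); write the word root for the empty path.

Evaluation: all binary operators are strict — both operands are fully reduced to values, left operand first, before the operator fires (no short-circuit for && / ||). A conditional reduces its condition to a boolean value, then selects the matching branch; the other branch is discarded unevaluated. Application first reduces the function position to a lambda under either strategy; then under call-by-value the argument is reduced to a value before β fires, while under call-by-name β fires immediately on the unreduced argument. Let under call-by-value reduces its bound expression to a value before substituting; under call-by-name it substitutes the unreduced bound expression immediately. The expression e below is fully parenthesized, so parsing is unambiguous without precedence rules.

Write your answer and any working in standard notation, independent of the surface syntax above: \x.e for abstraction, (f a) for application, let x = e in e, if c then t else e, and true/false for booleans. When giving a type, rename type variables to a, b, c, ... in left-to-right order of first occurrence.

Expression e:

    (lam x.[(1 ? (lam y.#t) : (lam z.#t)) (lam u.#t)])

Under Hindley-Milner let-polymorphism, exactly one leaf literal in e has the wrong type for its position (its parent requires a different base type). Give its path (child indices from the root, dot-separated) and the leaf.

Working:
  unify Int ~ Bool
  FAIL: mismatch Int ~ Bool

Answer: 0.0.0 : 1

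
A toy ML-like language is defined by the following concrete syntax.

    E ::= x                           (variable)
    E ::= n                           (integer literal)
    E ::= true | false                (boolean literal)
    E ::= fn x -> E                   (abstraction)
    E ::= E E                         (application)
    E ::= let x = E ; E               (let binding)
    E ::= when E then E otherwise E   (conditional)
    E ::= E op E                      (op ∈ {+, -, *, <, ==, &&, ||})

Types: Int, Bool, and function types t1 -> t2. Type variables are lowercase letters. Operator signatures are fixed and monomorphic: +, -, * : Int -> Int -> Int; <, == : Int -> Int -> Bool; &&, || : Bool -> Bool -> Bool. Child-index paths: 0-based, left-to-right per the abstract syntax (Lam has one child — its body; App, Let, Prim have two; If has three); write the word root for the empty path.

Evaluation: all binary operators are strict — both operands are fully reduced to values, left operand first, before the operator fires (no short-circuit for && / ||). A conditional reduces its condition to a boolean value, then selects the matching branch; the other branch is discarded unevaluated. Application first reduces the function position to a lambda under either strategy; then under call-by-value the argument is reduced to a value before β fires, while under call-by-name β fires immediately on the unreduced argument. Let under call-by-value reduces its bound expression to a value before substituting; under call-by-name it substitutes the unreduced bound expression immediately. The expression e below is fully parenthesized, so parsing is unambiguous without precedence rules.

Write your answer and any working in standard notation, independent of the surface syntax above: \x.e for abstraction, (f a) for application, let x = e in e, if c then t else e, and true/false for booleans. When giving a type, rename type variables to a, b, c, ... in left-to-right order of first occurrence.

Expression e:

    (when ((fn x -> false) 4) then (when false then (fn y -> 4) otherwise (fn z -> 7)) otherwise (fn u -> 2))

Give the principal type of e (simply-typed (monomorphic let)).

Answer: a -> Int

Trace:
\x._ : a -> Bool
  unify a -> Bool ~ Int -> b
  unify a ~ Int
  unify Bool ~ b
_ _ : Bool
  unify Bool ~ Bool
  unify Bool ~ Bool
\y._ : c -> Int
\z._ : d -> Int
  unify c -> Int ~ d -> Int
  unify c ~ d
  unify Int ~ Int
\u._ : e -> Int
  unify d -> Int ~ e -> Int
  unify d ~ e
  unify Int ~ Int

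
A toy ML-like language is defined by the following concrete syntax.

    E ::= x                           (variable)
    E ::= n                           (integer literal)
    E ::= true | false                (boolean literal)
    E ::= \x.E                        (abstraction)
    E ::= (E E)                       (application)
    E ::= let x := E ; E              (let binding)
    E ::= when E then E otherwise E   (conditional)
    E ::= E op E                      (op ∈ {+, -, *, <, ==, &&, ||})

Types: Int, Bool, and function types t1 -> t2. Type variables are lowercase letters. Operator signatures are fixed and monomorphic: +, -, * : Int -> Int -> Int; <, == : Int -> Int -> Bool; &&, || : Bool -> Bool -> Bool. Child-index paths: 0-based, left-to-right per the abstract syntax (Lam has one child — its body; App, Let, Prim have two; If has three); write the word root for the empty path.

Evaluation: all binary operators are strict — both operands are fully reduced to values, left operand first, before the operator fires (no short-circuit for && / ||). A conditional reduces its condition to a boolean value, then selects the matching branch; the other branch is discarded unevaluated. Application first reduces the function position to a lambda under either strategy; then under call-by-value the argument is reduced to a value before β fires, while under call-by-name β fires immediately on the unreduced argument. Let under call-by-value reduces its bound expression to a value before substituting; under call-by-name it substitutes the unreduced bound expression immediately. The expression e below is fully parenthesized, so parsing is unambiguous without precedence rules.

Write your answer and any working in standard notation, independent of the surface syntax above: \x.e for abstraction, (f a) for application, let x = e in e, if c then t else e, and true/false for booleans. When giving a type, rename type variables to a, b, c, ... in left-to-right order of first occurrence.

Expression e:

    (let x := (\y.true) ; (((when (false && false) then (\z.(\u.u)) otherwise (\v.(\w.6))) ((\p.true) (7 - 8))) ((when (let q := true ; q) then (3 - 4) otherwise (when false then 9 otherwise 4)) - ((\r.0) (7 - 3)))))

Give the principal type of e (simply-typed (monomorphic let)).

Answer: Int

Trace:
\y._ : a -> Bool
let x : a -> Bool
  unify Bool ~ Bool
  unify Bool ~ Bool
  unify Bool ~ Bool
u : c
\u._ : c -> c
\z._ : b -> c -> c
\w._ : e -> Int
\v._ : d -> e -> Int
  unify b -> c -> c ~ d -> e -> Int
  unify b ~ d
  unify c -> c ~ e -> Int
  unify c ~ e
  unify e ~ Int
\p._ : f -> Bool
  unify Int ~ Int
  unify Int ~ Int
  unify f -> Bool ~ Int -> g
  unify f ~ Int
  unify Bool ~ g
_ _ : Bool
  unify d -> Int -> Int ~ Bool -> h
  unify d ~ Bool
  unify Int -> Int ~ h
_ _ : Int -> Int
let q : Bool
q : Bool
  unify Bool ~ Bool
  unify Int ~ Int
  unify Int ~ Int
  unify Bool ~ Bool
  unify Int ~ Int
  unify Int ~ Int
  unify Int ~ Int
\r._ : i -> Int
  unify Int ~ Int
  unify Int ~ Int
  unify i -> Int ~ Int -> j
  unify i ~ Int
  unify Int ~ j
_ _ : Int
  unify Int ~ Int
  unify Int -> Int ~ Int -> k
  unify Int ~ Int
  unify Int ~ k
_ _ : Int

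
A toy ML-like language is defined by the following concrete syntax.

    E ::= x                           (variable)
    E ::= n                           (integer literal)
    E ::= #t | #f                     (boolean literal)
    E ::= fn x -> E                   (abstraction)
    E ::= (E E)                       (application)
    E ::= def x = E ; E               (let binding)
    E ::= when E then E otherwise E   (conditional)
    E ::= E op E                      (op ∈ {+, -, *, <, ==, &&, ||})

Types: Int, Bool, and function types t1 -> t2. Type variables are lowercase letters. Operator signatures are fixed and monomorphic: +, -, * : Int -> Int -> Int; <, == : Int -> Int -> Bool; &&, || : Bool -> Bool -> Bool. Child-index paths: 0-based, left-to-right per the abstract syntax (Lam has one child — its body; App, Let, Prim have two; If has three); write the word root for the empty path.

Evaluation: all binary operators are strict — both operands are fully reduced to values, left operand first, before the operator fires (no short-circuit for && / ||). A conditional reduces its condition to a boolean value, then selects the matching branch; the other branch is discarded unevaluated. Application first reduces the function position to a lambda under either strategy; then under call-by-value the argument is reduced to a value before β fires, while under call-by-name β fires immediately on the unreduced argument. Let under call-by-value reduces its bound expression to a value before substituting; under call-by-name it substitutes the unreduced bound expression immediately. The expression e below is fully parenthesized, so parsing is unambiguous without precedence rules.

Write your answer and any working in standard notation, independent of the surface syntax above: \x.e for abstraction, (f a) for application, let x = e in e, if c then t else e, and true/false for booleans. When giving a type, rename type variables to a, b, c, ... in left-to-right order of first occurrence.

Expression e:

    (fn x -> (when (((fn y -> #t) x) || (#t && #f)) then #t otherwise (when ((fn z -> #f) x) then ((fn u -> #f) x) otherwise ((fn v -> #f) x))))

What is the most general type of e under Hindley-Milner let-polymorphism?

Answer: a -> Bool

Derivation:
\y._ : b -> Bool
x : a
  unify b -> Bool ~ a -> c
  unify b ~ a
  unify Bool ~ c
_ _ : Bool
  unify Bool ~ Bool
  unify Bool ~ Bool
  unify Bool ~ Bool
  unify Bool ~ Bool
  unify Bool ~ Bool
\z._ : d -> Bool
x : a
  unify d -> Bool ~ a -> e
  unify d ~ a
  unify Bool ~ e
_ _ : Bool
  unify Bool ~ Bool
\u._ : f -> Bool
x : a
  unify f -> Bool ~ a -> g
  unify f ~ a
  unify Bool ~ g
_ _ : Bool
\v._ : h -> Bool
x : a
  unify h -> Bool ~ a -> i
  unify h ~ a
  unify Bool ~ i
_ _ : Bool
  unify Bool ~ Bool
  unify Bool ~ Bool
\x._ : a -> Bool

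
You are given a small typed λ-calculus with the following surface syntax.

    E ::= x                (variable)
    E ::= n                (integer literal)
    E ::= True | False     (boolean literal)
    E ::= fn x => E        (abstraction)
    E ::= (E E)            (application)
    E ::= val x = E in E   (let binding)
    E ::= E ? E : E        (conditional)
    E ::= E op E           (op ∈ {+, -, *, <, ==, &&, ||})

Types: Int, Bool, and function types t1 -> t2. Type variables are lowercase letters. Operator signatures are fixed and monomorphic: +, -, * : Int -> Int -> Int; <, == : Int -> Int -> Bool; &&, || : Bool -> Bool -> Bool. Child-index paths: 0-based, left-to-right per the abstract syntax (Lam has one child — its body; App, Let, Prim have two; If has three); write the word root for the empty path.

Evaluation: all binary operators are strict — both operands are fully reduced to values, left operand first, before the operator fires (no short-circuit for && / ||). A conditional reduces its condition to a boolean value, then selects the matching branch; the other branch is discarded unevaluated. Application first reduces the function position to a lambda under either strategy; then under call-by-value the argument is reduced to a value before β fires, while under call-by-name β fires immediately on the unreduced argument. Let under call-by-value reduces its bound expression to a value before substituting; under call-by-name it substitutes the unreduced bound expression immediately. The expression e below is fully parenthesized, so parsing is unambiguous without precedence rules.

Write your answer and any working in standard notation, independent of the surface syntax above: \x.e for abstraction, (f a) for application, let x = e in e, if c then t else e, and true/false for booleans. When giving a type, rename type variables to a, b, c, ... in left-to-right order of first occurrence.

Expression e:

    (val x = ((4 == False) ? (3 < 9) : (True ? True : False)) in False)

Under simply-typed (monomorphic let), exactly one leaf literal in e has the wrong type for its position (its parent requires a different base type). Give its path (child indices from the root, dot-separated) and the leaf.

Trace:
  unify Int ~ Int
  unify Bool ~ Int
  FAIL: mismatch Bool ~ Int

Answer: 0.0.1 : false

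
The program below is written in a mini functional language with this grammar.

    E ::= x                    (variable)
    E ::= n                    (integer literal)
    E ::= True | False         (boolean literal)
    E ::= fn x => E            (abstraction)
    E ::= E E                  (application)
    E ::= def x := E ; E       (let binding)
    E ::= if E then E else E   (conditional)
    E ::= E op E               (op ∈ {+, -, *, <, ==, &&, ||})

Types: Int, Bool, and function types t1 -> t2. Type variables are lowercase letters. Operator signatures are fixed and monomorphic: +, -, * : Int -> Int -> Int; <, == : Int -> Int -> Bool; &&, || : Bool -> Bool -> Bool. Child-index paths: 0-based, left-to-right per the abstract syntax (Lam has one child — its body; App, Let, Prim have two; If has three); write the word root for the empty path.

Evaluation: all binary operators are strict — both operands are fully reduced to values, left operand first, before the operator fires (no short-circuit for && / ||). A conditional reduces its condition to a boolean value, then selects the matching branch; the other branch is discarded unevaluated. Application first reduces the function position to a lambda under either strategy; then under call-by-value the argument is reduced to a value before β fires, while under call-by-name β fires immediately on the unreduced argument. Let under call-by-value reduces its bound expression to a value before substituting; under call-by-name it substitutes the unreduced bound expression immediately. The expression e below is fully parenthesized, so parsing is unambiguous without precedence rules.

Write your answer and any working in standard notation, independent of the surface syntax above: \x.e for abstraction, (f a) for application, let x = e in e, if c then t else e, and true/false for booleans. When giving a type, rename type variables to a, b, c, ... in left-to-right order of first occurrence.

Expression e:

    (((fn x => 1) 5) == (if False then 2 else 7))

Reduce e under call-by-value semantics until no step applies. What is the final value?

Answer: false

Derivation:
step 0: (((\x.1) 5) == (if false then 2 else 7))
step 1: [beta@0] (1 == (if false then 2 else 7))
step 2: [if@1] (1 == 7)
step 3: [delta@root] false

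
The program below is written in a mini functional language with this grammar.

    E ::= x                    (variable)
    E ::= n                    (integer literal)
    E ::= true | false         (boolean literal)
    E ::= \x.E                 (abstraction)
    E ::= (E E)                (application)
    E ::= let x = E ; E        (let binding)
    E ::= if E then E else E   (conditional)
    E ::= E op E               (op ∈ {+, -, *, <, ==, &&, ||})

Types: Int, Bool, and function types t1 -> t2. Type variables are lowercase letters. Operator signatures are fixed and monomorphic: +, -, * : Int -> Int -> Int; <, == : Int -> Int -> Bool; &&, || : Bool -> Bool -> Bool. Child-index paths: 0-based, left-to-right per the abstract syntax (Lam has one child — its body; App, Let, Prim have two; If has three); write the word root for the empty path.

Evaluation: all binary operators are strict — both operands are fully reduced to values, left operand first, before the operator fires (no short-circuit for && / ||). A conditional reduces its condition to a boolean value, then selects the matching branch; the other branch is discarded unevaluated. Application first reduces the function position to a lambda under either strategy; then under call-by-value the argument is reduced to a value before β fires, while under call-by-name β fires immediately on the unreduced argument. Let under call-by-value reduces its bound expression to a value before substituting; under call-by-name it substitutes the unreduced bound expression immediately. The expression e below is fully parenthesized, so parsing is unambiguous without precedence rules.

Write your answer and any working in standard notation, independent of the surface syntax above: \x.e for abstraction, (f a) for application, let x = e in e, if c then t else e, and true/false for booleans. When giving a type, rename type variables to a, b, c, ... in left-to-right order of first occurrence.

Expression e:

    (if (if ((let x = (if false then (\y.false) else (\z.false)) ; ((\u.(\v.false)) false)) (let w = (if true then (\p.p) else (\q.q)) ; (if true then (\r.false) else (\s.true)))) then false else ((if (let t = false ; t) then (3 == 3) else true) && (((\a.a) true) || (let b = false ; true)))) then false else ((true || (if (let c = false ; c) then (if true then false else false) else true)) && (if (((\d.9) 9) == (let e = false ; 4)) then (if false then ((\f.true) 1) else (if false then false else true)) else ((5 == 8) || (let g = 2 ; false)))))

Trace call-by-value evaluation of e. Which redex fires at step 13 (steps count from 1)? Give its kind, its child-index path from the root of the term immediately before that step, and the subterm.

Answer: delta at 0.1 : (true || true)

Working:
step 0: (if (if ((let x = (if false then (\y.false) else (\z.false)) in ((\u.(\v.false)) false)) (let w = (if true then (\p.p) else (\q.q)) in (if true then (\r.false) else (\s.true)))) then false else ((if (let t = false in t) then (3 == 3) else true) && (((\a.a) true) || (let b = false in true)))) then false else ((true || (if (let c = false in c) then (if true then false else false) else true)) && (if (((\d.9) 9) == (let e = false in 4)) then (if false then ((\f.true) 1) else (if false then false else true)) else ((5 == 8) || (let g = 2 in false)))))
step 1: [if@0.0.0.0] (if (if ((let x = (\z.false) in ((\u.(\v.false)) false)) (let w = (if true then (\p.p) else (\q.q)) in (if true then (\r.false) else (\s.true)))) then false else ((if (let t = false in t) then (3 == 3) else true) && (((\a.a) true) || (let b = false in true)))) then false else ((true || (if (let c = false in c) then (if true then false else false) else true)) && (if (((\d.9) 9) == (let e = false in 4)) then (if false then ((\f.true) 1) else (if false then false else true)) else ((5 == 8) || (let g = 2 in false)))))
step 2: [let@0.0.0] (if (if (((\u.(\v.false)) false) (let w = (if true then (\p.p) else (\q.q)) in (if true then (\r.false) else (\s.true)))) then false else ((if (let t = false in t) then (3 == 3) else true) && (((\a.a) true) || (let b = false in true)))) then false else ((true || (if (let c = false in c) then (if true then false else false) else true)) && (if (((\d.9) 9) == (let e = false in 4)) then (if false then ((\f.true) 1) else (if false then false else true)) else ((5 == 8) || (let g = 2 in false)))))
step 3: [beta@0.0.0] (if (if ((\v.false) (let w = (if true then (\p.p) else (\q.q)) in (if true then (\r.false) else (\s.true)))) then false else ((if (let t = false in t) then (3 == 3) else true) && (((\a.a) true) || (let b = false in true)))) then false else ((true || (if (let c = false in c) then (if true then false else false) else true)) && (if (((\d.9) 9) == (let e = false in 4)) then (if false then ((\f.true) 1) else (if false then false else true)) else ((5 == 8) || (let g = 2 in false)))))
step 4: [if@0.0.1.0] (if (if ((\v.false) (let w = (\p.p) in (if true then (\r.false) else (\s.true)))) then false else ((if (let t = false in t) then (3 == 3) else true) && (((\a.a) true) || (let b = false in true)))) then false else ((true || (if (let c = false in c) then (if true then false else false) else true)) && (if (((\d.9) 9) == (let e = false in 4)) then (if false then ((\f.true) 1) else (if false then false else true)) else ((5 == 8) || (let g = 2 in false)))))
step 5: [let@0.0.1] (if (if ((\v.false) (if true then (\r.false) else (\s.true))) then false else ((if (let t = false in t) then (3 == 3) else true) && (((\a.a) true) || (let b = false in true)))) then false else ((true || (if (let c = false in c) then (if true then false else false) else true)) && (if (((\d.9) 9) == (let e = false in 4)) then (if false then ((\f.true) 1) else (if false then false else true)) else ((5 == 8) || (let g = 2 in false)))))
step 6: [if@0.0.1] (if (if ((\v.false) (\r.false)) then false else ((if (let t = false in t) then (3 == 3) else true) && (((\a.a) true) || (let b = false in true)))) then false else ((true || (if (let c = false in c) then (if true then false else false) else true)) && (if (((\d.9) 9) == (let e = false in 4)) then (if false then ((\f.true) 1) else (if false then false else true)) else ((5 == 8) || (let g = 2 in false)))))
step 7: [beta@0.0] (if (if false then false else ((if (let t = false in t) then (3 == 3) else true) && (((\a.a) true) || (let b = false in true)))) then false else ((true || (if (let c = false in c) then (if true then false else false) else true)) && (if (((\d.9) 9) == (let e = false in 4)) then (if false then ((\f.true) 1) else (if false then false else true)) else ((5 == 8) || (let g = 2 in false)))))
step 8: [if@0] (if ((if (let t = false in t) then (3 == 3) else true) && (((\a.a) true) || (let b = false in true))) then false else ((true || (if (let c = false in c) then (if true then false else false) else true)) && (if (((\d.9) 9) == (let e = false in 4)) then (if false then ((\f.true) 1) else (if false then false else true)) else ((5 == 8) || (let g = 2 in false)))))
step 9: [let@0.0.0] (if ((if false then (3 == 3) else true) && (((\a.a) true) || (let b = false in true))) then false else ((true || (if (let c = false in c) then (if true then false else false) else true)) && (if (((\d.9) 9) == (let e = false in 4)) then (if false then ((\f.true) 1) else (if false then false else true)) else ((5 == 8) || (let g = 2 in false)))))
step 10: [if@0.0] (if (true && (((\a.a) true) || (let b = false in true))) then false else ((true || (if (let c = false in c) then (if true then false else false) else true)) && (if (((\d.9) 9) == (let e = false in 4)) then (if false then ((\f.true) 1) else (if false then false else true)) else ((5 == 8) || (let g = 2 in false)))))
step 11: [beta@0.1.0] (if (true && (true || (let b = false in true))) then false else ((true || (if (let c = false in c) then (if true then false else false) else true)) && (if (((\d.9) 9) == (let e = false in 4)) then (if false then ((\f.true) 1) else (if false then false else true)) else ((5 == 8) || (let g = 2 in false)))))
step 12: [let@0.1.1] (if (true && (true || true)) then false else ((true || (if (let c = false in c) then (if true then false else false) else true)) && (if (((\d.9) 9) == (let e = false in 4)) then (if false then ((\f.true) 1) else (if false then false else true)) else ((5 == 8) || (let g = 2 in false)))))
step 13: [delta@0.1] (if (true && true) then false else ((true || (if (let c = false in c) then (if true then false else false) else true)) && (if (((\d.9) 9) == (let e = false in 4)) then (if false then ((\f.true) 1) else (if false then false else true)) else ((5 == 8) || (let g = 2 in false)))))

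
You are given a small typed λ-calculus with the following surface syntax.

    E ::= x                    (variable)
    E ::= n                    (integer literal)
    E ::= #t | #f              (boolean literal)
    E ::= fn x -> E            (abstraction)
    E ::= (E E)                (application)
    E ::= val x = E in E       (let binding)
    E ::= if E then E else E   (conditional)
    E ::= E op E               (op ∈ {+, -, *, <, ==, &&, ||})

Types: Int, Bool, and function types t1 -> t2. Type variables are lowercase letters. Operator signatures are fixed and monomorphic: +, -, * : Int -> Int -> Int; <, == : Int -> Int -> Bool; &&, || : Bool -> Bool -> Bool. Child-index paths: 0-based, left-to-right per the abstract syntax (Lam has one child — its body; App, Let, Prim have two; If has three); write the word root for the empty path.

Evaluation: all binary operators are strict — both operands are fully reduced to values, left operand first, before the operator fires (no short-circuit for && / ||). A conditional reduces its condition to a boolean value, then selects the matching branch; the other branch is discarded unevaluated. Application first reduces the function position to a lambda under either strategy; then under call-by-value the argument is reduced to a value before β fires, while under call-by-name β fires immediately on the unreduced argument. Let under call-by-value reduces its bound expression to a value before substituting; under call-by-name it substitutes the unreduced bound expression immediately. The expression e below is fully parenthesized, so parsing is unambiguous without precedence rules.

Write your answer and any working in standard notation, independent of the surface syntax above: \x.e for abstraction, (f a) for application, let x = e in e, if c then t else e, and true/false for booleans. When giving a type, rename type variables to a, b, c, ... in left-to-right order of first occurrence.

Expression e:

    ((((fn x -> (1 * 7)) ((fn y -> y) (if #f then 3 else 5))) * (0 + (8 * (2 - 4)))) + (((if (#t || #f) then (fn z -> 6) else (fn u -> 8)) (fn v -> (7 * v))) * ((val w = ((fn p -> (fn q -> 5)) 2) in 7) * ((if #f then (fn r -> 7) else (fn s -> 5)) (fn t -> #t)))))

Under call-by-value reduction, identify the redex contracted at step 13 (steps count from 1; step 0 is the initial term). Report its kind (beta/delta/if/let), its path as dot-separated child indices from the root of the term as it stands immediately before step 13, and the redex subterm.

Working:
step 0: ((((\x.(1 * 7)) ((\y.y) (if false then 3 else 5))) * (0 + (8 * (2 - 4)))) + (((if (true || false) then (\z.6) else (\u.8)) (\v.(7 * v))) * ((let w = ((\p.(\q.5)) 2) in 7) * ((if false then (\r.7) else (\s.5)) (\t.true)))))
step 1: [if@0.0.1.1] ((((\x.(1 * 7)) ((\y.y) 5)) * (0 + (8 * (2 - 4)))) + (((if (true || false) then (\z.6) else (\u.8)) (\v.(7 * v))) * ((let w = ((\p.(\q.5)) 2) in 7) * ((if false then (\r.7) else (\s.5)) (\t.true)))))
step 2: [beta@0.0.1] ((((\x.(1 * 7)) 5) * (0 + (8 * (2 - 4)))) + (((if (true || false) then (\z.6) else (\u.8)) (\v.(7 * v))) * ((let w = ((\p.(\q.5)) 2) in 7) * ((if false then (\r.7) else (\s.5)) (\t.true)))))
step 3: [beta@0.0] (((1 * 7) * (0 + (8 * (2 - 4)))) + (((if (true || false) then (\z.6) else (\u.8)) (\v.(7 * v))) * ((let w = ((\p.(\q.5)) 2) in 7) * ((if false then (\r.7) else (\s.5)) (\t.true)))))
step 4: [delta@0.0] ((7 * (0 + (8 * (2 - 4)))) + (((if (true || false) then (\z.6) else (\u.8)) (\v.(7 * v))) * ((let w = ((\p.(\q.5)) 2) in 7) * ((if false then (\r.7) else (\s.5)) (\t.true)))))
step 5: [delta@0.1.1.1] ((7 * (0 + (8 * -2))) + (((if (true || false) then (\z.6) else (\u.8)) (\v.(7 * v))) * ((let w = ((\p.(\q.5)) 2) in 7) * ((if false then (\r.7) else (\s.5)) (\t.true)))))
step 6: [delta@0.1.1] ((7 * (0 + -16)) + (((if (true || false) then (\z.6) else (\u.8)) (\v.(7 * v))) * ((let w = ((\p.(\q.5)) 2) in 7) * ((if false then (\r.7) else (\s.5)) (\t.true)))))
step 7: [delta@0.1] ((7 * -16) + (((if (true || false) then (\z.6) else (\u.8)) (\v.(7 * v))) * ((let w = ((\p.(\q.5)) 2) in 7) * ((if false then (\r.7) else (\s.5)) (\t.true)))))
step 8: [delta@0] (-112 + (((if (true || false) then (\z.6) else (\u.8)) (\v.(7 * v))) * ((let w = ((\p.(\q.5)) 2) in 7) * ((if false then (\r.7) else (\s.5)) (\t.true)))))
step 9: [delta@1.0.0.0] (-112 + (((if true then (\z.6) else (\u.8)) (\v.(7 * v))) * ((let w = ((\p.(\q.5)) 2) in 7) * ((if false then (\r.7) else (\s.5)) (\t.true)))))
step 10: [if@1.0.0] (-112 + (((\z.6) (\v.(7 * v))) * ((let w = ((\p.(\q.5)) 2) in 7) * ((if false then (\r.7) else (\s.5)) (\t.true)))))
step 11: [beta@1.0] (-112 + (6 * ((let w = ((\p.(\q.5)) 2) in 7) * ((if false then (\r.7) else (\s.5)) (\t.true)))))
step 12: [beta@1.1.0.0] (-112 + (6 * ((let w = (\q.5) in 7) * ((if false then (\r.7) else (\s.5)) (\t.true)))))
step 13: [let@1.1.0] (-112 + (6 * (7 * ((if false then (\r.7) else (\s.5)) (\t.true)))))

Answer: let at 1.1.0 : (let w = (\q.5) in 7)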